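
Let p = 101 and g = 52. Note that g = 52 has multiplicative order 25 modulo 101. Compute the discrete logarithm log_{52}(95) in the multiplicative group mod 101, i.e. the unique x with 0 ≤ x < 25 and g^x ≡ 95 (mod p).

Successive powers of 52 modulo 101:
  52^0=1  52^1=52  52^2=78  52^3=16  52^4=24  52^5=36
  52^6=54  52^7=81  52^8=71  52^9=56  52^10=84  52^11=25
  52^12=88  52^13=31  52^14=97  52^15=95
So 52^15 ≡ 95 (mod 101), giving x = 15.

15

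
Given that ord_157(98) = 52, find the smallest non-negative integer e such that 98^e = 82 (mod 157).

14

Baby-step giant-step with m = ceil(sqrt(52)) = 8.
Baby table (98^j mod 157 for j=0..7):
  0:1  1:98  2:27  3:134  4:101  5:7  6:58  7:32
Giant step factor: 98^(-8) ≡ 39 (mod 157).
Scan 82·39^i mod 157 for i = 0, 1, …:
  i=0: 82   i=1: 58
Match at i=1, j=6: e = 1·8 + 6 = 14.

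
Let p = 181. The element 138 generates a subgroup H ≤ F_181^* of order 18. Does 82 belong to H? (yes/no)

82 ∈ ⟨138⟩ iff 82^18 ≡ 1 (mod 181), since |⟨138⟩| = 18.
82^18 mod 181 = 42.
Since 42 ≠ 1, 82 does not lie in the subgroup.

no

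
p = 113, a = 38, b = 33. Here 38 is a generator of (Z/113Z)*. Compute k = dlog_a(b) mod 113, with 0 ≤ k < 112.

Baby-step giant-step with m = ceil(sqrt(112)) = 11.
Baby table (38^j mod 113 for j=0..10):
  0:1  1:38  2:88  3:67  4:60  5:20  6:82  7:65
  8:97  9:70  10:61
Giant step factor: 38^(-11) ≡ 76 (mod 113).
Scan 33·76^i mod 113 for i = 0, 1, …:
  i=0: 33   i=1: 22   i=2: 90   i=3: 60
Match at i=3, j=4: k = 3·11 + 4 = 37.

37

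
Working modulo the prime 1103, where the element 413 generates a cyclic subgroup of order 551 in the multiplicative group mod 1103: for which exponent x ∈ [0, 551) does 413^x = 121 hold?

309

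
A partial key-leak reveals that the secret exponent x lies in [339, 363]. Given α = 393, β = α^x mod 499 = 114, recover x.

359

Compute 393^339 mod 499 = 473, then multiply by 393 repeatedly:
  393^339=473  393^340=261  393^341=278  393^342=472  393^343=367
  393^344=20  393^345=375  393^346=170  393^347=443  393^348=447
  393^349=23  393^350=57  393^351=445  393^352=235  393^353=40
  393^354=251  393^355=340  393^356=387  393^357=395  393^358=46
  393^359=114
Found 114 at exponent 359.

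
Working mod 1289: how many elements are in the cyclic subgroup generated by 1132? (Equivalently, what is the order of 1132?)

The order of 1132 must divide p − 1 = 1288 = 2^3 · 7 · 23.
Divisors: 1, 2, 4, 7, 8, 14, 23, 28, 46, 56, 92, 161, 184, 322, 644, 1288.
Check each in increasing order: 1132^1 ≡ 1132;  1132^2 ≡ 158;  1132^4 ≡ 473;  1132^7 ≡ 529;  1132^8 ≡ 732;  1132^14 ≡ 128;  1132^23 ≡ 1085;  1132^28 ≡ 916;  1132^46 ≡ 368;  1132^56 ≡ 1206;  1132^92 ≡ 79;  1132^161 ≡ 1.
Smallest exponent giving 1 is 161.

161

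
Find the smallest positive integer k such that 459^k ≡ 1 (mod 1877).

469

The order of 459 must divide p − 1 = 1876 = 2^2 · 7 · 67.
Divisors: 1, 2, 4, 7, 14, 28, 67, 134, 268, 469, 938, 1876.
Check each in increasing order: 459^1 ≡ 459;  459^2 ≡ 457;  459^4 ≡ 502;  459^7 ≡ 1326;  459^14 ≡ 1404;  459^28 ≡ 366;  459^67 ≡ 540;  459^134 ≡ 665;  459^268 ≡ 1130;  459^469 ≡ 1.
Smallest exponent giving 1 is 469.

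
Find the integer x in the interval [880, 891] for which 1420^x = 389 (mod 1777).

884

Compute 1420^880 mod 1777 = 1501, then multiply by 1420 repeatedly:
  1420^880=1501  1420^881=797  1420^882=1568  1420^883=1756  1420^884=389
Found 389 at exponent 884.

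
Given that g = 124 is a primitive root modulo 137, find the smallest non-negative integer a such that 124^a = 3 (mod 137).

117

Baby-step giant-step with m = ceil(sqrt(136)) = 12.
Baby table (124^j mod 137 for j=0..11):
  0:1  1:124  2:32  3:132  4:65  5:114  6:25  7:86
  8:115  9:12  10:118  11:110
Giant step factor: 124^(-12) ≡ 121 (mod 137).
Scan 3·121^i mod 137 for i = 0, 1, …:
  i=0: 3   i=1: 89   i=2: 83   i=3: 42
  i=4: 13   i=5: 66   i=6: 40   i=7: 45
  i=8: 102   i=9: 12
Match at i=9, j=9: a = 9·12 + 9 = 117.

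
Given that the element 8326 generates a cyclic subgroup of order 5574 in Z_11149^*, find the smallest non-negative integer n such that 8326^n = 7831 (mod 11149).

5452

Baby-step giant-step with m = ceil(sqrt(5574)) = 75.
Baby table (8326^j mod 11149 for j=0..74):
  0:1  1:8326  2:8943  3:6396  4:5472  5:5058  6:3135  7:2201
  8:7719  9:5558  10:7558  11:2952  12:5956  13:10053  14:5735  15:9592
  16:2705  17:850  18:8634  19:9081  20:7037  21:2067  22:6935  23:139
  24:8967  25:5538  26:8273  27:2476  28:675  29:954  30:4916  31:2637
  32:3281  33:2556  34:8964  35:2858  36:3742  37:5586  38:6557  39:8078
  40:6660  41:7183  42:2422  43:8180  44:8588  45:5151  46:8172  47:8874
  48:501  49:1600  50:9694  51:4633  52:9967  53:3235  54:9775  55:10099
  56:9665  57:8457  58:7047  59:7284  60:7173  61:8354  62:7942  63:373
  64:6176  65:2188  66:10971  67:789  68:2453  69:9859  70:7096  71:2745
  72:10569  73:9586  74:8494
Giant step factor: 8326^(-75) ≡ 577 (mod 11149).
Scan 7831·577^i mod 11149 for i = 0, 1, …:
  i=0: 7831   i=1: 3142   i=2: 6796   i=3: 7993
  i=4: 7424   i=5: 2432   i=6: 9639   i=7: 9501
  i=8: 7918   i=9: 8745     …   i=71: 6954
  i=72: 9967
Match at i=72, j=52: n = 72·75 + 52 = 5452.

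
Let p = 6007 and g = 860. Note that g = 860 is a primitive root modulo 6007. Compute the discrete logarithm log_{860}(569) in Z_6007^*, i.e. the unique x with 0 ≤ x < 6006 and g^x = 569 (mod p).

Baby-step giant-step with m = ceil(sqrt(6006)) = 78.
Baby table (860^j mod 6007 for j=0..77):
  0:1  1:860  2:739  3:4805  4:5491  5:758  6:3124  7:1511
  8:1948  9:5334  10:3899  11:1234  12:4008  13:4869  14:461  15:6005
  16:4287  17:4529  18:2404  19:1032  20:4491  21:5766  22:2985  23:2111
  24:1346  25:4216  26:3539  27:3998  28:2276  29:5085  30:4  31:3440
  32:2956  33:1199  34:3943  35:3032  36:482  37:37  38:1785  39:3315
  40:3582  41:4936  42:4018  43:1455  44:1844  45:5999  46:5134  47:95
  48:3609  49:4128  50:5950  51:5043  52:5933  53:2437  54:5384  55:4850
  56:2142  57:3978  58:3097  59:2319  60:16  61:1746  62:5817  63:4796
  64:3758  65:114  66:1928  67:148  68:1133  69:1246  70:2314  71:1723
  72:4058  73:5820  74:1369  75:5975  76:2515  77:380
Giant step factor: 860^(-78) ≡ 3817 (mod 6007).
Scan 569·3817^i mod 6007 for i = 0, 1, …:
  i=0: 569   i=1: 3346   i=2: 800   i=3: 2044
  i=4: 4862   i=5: 2631   i=6: 4830   i=7: 627
  i=8: 2473   i=9: 2444     …   i=75: 232
  i=76: 2515
Match at i=76, j=76: x = 76·78 + 76 = 6004.

6004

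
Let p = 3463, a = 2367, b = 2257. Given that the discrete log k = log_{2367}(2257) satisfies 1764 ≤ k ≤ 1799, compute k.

Compute 2367^1764 mod 3463 = 3436, then multiply by 2367 repeatedly:
  2367^1764=3436  2367^1765=1888  2367^1766=1626  2367^1767=1349  2367^1768=197
  2367^1769=2257
Found 2257 at exponent 1769.

1769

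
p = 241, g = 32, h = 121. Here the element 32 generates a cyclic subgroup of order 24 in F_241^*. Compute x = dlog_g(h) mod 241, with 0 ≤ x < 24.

19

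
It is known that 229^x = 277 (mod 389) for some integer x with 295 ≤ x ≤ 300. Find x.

Compute 229^295 mod 389 = 338, then multiply by 229 repeatedly:
  229^295=338  229^296=380  229^297=273  229^298=277
Found 277 at exponent 298.

298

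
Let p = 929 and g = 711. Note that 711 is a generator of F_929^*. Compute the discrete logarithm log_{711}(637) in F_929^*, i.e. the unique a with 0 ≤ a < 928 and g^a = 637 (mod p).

Baby-step giant-step with m = ceil(sqrt(928)) = 31.
Baby table (711^j mod 929 for j=0..30):
  0:1  1:711  2:145  3:905  4:587  5:236  6:576  7:776
  8:839  9:111  10:885  11:302  12:123  13:127  14:184  15:764
  16:668  17:229  18:244  19:690  20:78  21:647  22:162  23:915
  24:265  25:757  26:336  27:143  28:412  29:297  30:284
Giant step factor: 711^(-31) ≡ 421 (mod 929).
Scan 637·421^i mod 929 for i = 0, 1, …:
  i=0: 637   i=1: 625   i=2: 218   i=3: 736
  i=4: 499   i=5: 125   i=6: 601   i=7: 333
  i=8: 843   i=9: 25     …   i=16: 331
  i=17: 1
Match at i=17, j=0: a = 17·31 + 0 = 527.

527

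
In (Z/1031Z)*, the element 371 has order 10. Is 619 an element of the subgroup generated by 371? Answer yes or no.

⟨371⟩ has order 10; its elements mod 1031 are {1, 264, 371, 412, 513, 518, 619, 660, 767, 1030}.
619 is in this set.

yes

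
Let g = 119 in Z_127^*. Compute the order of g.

The order of 119 must divide p − 1 = 126 = 2 · 3^2 · 7.
Divisors: 1, 2, 3, 6, 7, 9, 14, 18, 21, 42, 63, 126.
Check each in increasing order: 119^1 ≡ 119;  119^2 ≡ 64;  119^3 ≡ 123;  119^6 ≡ 16;  119^7 ≡ 126;  119^9 ≡ 63;  119^14 ≡ 1.
Smallest exponent giving 1 is 14.

14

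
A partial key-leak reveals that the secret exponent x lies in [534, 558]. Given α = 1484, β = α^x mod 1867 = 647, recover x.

543

Compute 1484^534 mod 1867 = 854, then multiply by 1484 repeatedly:
  1484^534=854  1484^535=1510  1484^536=440  1484^537=1377  1484^538=970
  1484^539=23  1484^540=526  1484^541=178  1484^542=905  1484^543=647
Found 647 at exponent 543.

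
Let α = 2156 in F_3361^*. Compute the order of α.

The order of 2156 must divide p − 1 = 3360 = 2^5 · 3 · 5 · 7.
Divisors: 1, 2, 3, 4, 5, 6, 7, 8, 10, 12, 14, 15, 16, 20, 21, 24, 28, 30, 32, 35, 40, 42, 48, 56, 60, 70, 80, 84, 96, 105, 112, 120, 140, 160, 168, 210, 224, 240, 280, 336, 420, 480, 560, 672, 840, 1120, 1680, 3360.
Check each in increasing order: 2156^1 ≡ 2156;  2156^2 ≡ 73;  2156^3 ≡ 2782;  2156^4 ≡ 1968;  2156^5 ≡ 1426;  2156^6 ≡ 2502;  2156^7 ≡ 3268;  2156^8 ≡ 1152;  2156^10 ≡ 71;  2156^12 ≡ 1822;  2156^14 ≡ 1927;  2156^15 ≡ 416;  2156^16 ≡ 2870;  2156^20 ≡ 1680;  2156^21 ≡ 2283;  2156^24 ≡ 2377;  2156^28 ≡ 2785;  2156^30 ≡ 1645;  2156^32 ≡ 2450;  2156^35 ≡ 3153;  2156^40 ≡ 2521;  2156^42 ≡ 2539;  2156^48 ≡ 288;  2156^56 ≡ 2398;  2156^60 ≡ 420;  2156^70 ≡ 2932;  2156^80 ≡ 3151;  2156^84 ≡ 123;  2156^96 ≡ 2280;  2156^105 ≡ 1846;  2156^112 ≡ 3094;  2156^120 ≡ 1628;  2156^140 ≡ 2547;  2156^160 ≡ 407;  2156^168 ≡ 1685;  2156^210 ≡ 3023;  2156^224 ≡ 708;  2156^240 ≡ 1916;  2156^280 ≡ 479;  2156^336 ≡ 2541;  2156^420 ≡ 3331;  2156^480 ≡ 844;  2156^560 ≡ 893;  2156^672 ≡ 200;  2156^840 ≡ 900;  2156^1120 ≡ 892;  2156^1680 ≡ 3360;  2156^3360 ≡ 1.
Smallest exponent giving 1 is 3360.

3360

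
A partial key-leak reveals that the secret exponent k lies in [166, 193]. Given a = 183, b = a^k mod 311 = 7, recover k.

Compute 183^166 mod 311 = 278, then multiply by 183 repeatedly:
  183^166=278  183^167=181  183^168=157  183^169=119  183^170=7
Found 7 at exponent 170.

170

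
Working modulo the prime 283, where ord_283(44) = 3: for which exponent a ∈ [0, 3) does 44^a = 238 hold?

2

Successive powers of 44 modulo 283:
  44^0=1  44^1=44  44^2=238
So 44^2 ≡ 238 (mod 283), giving a = 2.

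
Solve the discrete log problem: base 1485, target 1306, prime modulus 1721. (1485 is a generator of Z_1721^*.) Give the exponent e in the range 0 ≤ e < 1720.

Baby-step giant-step with m = ceil(sqrt(1720)) = 42.
Baby table (1485^j mod 1721 for j=0..41):
  0:1  1:1485  2:624  3:742  4:430  5:59  6:1565  7:675
  8:753  9:1276  10:39  11:1122  12:242  13:1402  14:1281  15:580
  16:800  17:510  18:110  19:1576  20:1521  21:733  22:833  23:1327
  24:50  25:247  26:222  27:959  28:848  29:1229  30:805  31:1051
  32:1509  33:123  34:229  35:1028  36:53  37:1260  38:373  39:1464
  40:417  41:1406
Giant step factor: 1485^(-42) ≡ 1195 (mod 1721).
Scan 1306·1195^i mod 1721 for i = 0, 1, …:
  i=0: 1306   i=1: 1444   i=2: 1138   i=3: 320
  i=4: 338   i=5: 1196   i=6: 790   i=7: 942
  i=8: 156   i=9: 552     …   i=27: 811
  i=28: 222
Match at i=28, j=26: e = 28·42 + 26 = 1202.

1202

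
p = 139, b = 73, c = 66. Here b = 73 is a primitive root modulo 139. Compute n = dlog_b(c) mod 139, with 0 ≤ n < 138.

70

Baby-step giant-step with m = ceil(sqrt(138)) = 12.
Baby table (73^j mod 139 for j=0..11):
  0:1  1:73  2:47  3:95  4:124  5:17  6:129  7:104
  8:86  9:23  10:11  11:108
Giant step factor: 73^(-12) ≡ 57 (mod 139).
Scan 66·57^i mod 139 for i = 0, 1, …:
  i=0: 66   i=1: 9   i=2: 96   i=3: 51
  i=4: 127   i=5: 11
Match at i=5, j=10: n = 5·12 + 10 = 70.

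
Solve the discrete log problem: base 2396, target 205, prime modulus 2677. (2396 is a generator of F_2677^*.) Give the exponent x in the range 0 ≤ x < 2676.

Baby-step giant-step with m = ceil(sqrt(2676)) = 52.
Baby table (2396^j mod 2677 for j=0..51):
  0:1  1:2396  2:1328  3:1612  4:2118  5:1813  6:1854  7:1041
  8:1949  9:1116  10:2290  11:1667  12:48  13:2574  14:2173  15:2420
  16:2615  17:1360  18:651  19:1782  20:2534  21:28  22:163  23:2383
  24:2304  25:410  26:2578  27:1049  28:2378  29:1032  30:1801  31:2549
  32:1167  33:1344  34:2470  35:1950  36:835  37:941  38:602  39:2166
  40:1710  41:1350  42:784  43:1887  44:2476  45:264  46:772  47:2582
  48:2602  49:2336  50:2126  51:2242
Giant step factor: 2396^(-52) ≡ 1886 (mod 2677).
Scan 205·1886^i mod 2677 for i = 0, 1, …:
  i=0: 205   i=1: 1142   i=2: 1504   i=3: 1601
  i=4: 2507   i=5: 620   i=6: 2148   i=7: 827
  i=8: 1708   i=9: 857   i=10: 2071   i=11: 163
Match at i=11, j=22: x = 11·52 + 22 = 594.

594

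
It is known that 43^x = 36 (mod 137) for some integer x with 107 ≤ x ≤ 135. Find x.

Compute 43^107 mod 137 = 21, then multiply by 43 repeatedly:
  43^107=21  43^108=81  43^109=58  43^110=28  43^111=108
  43^112=123  43^113=83  43^114=7  43^115=27  43^116=65
  43^117=55  43^118=36
Found 36 at exponent 118.

118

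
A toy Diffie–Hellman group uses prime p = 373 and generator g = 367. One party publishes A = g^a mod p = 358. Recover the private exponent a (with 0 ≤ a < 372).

313

Baby-step giant-step with m = ceil(sqrt(372)) = 20.
Baby table (367^j mod 373 for j=0..19):
  0:1  1:367  2:36  3:157  4:177  5:57  6:31  7:187
  8:370  9:18  10:265  11:275  12:215  13:202  14:280  15:185
  16:9  17:319  18:324  19:294
Giant step factor: 367^(-20) ≡ 325 (mod 373).
Scan 358·325^i mod 373 for i = 0, 1, …:
  i=0: 358   i=1: 347   i=2: 129   i=3: 149
  i=4: 308   i=5: 136   i=6: 186   i=7: 24
  i=8: 340   i=9: 92     …   i=14: 260
  i=15: 202
Match at i=15, j=13: a = 15·20 + 13 = 313.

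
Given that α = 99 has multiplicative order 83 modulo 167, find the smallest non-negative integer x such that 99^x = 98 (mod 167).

Baby-step giant-step with m = ceil(sqrt(83)) = 10.
Baby table (99^j mod 167 for j=0..9):
  0:1  1:99  2:115  3:29  4:32  5:162  6:6  7:93
  8:22  9:7
Giant step factor: 99^(-10) ≡ 147 (mod 167).
Scan 98·147^i mod 167 for i = 0, 1, …:
  i=0: 98   i=1: 44   i=2: 122   i=3: 65
  i=4: 36   i=5: 115
Match at i=5, j=2: x = 5·10 + 2 = 52.

52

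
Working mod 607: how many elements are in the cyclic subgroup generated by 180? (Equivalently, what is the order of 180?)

606

The order of 180 must divide p − 1 = 606 = 2 · 3 · 101.
Divisors: 1, 2, 3, 6, 101, 202, 303, 606.
Check each in increasing order: 180^1 ≡ 180;  180^2 ≡ 229;  180^3 ≡ 551;  180^6 ≡ 101;  180^101 ≡ 211;  180^202 ≡ 210;  180^303 ≡ 606;  180^606 ≡ 1.
Smallest exponent giving 1 is 606.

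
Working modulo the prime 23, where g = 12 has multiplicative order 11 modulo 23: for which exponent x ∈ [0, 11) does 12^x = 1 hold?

0

Successive powers of 12 modulo 23:
  12^0=1
So 12^0 ≡ 1 (mod 23), giving x = 0.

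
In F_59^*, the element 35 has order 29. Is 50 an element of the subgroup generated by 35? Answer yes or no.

no

50 ∈ ⟨35⟩ iff 50^29 ≡ 1 (mod 59), since |⟨35⟩| = 29.
50^29 mod 59 = 58.
Since 58 ≠ 1, 50 does not lie in the subgroup.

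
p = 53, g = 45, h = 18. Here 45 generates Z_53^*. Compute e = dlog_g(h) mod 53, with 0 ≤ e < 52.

Successive powers of 45 modulo 53:
  45^0=1  45^1=45  45^2=11  45^3=18
So 45^3 ≡ 18 (mod 53), giving e = 3.

3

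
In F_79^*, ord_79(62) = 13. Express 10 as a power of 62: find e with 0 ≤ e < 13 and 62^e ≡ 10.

5

Successive powers of 62 modulo 79:
  62^0=1  62^1=62  62^2=52  62^3=64  62^4=18  62^5=10
So 62^5 ≡ 10 (mod 79), giving e = 5.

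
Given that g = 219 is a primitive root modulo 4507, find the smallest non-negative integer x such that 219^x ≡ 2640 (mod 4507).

2952

Baby-step giant-step with m = ceil(sqrt(4506)) = 68.
Baby table (219^j mod 4507 for j=0..67):
  0:1  1:219  2:2891  3:2149  4:1903  5:2113  6:3033  7:1698
  8:2288  9:795  10:2839  11:4282  12:302  13:3040  14:3231  15:4497
  16:2317  17:2639  18:1045  19:3505  20:1405  21:1219  22:1048  23:4162
  24:1064  25:3159  26:2250  27:1487  28:1149  29:3746  30:100  31:3872
  32:652  33:3071  34:1006  35:3978  36:1331  37:3041  38:3450  39:2881
  40:4466  41:35  42:3158  43:2031  44:3103  45:3507  46:1843  47:2494
  48:839  49:3461  50:783  51:211  52:1139  53:1556  54:2739  55:410
  56:4157  57:4476  58:2225  59:519  60:986  61:4105  62:2102  63:624
  64:1446  65:1184  66:2397  67:2131
Giant step factor: 219^(-68) ≡ 893 (mod 4507).
Scan 2640·893^i mod 4507 for i = 0, 1, …:
  i=0: 2640   i=1: 359   i=2: 590   i=3: 4058
  i=4: 166   i=5: 4014   i=6: 1437   i=7: 3253
  i=8: 2421   i=9: 3100     …   i=42: 829
  i=43: 1149
Match at i=43, j=28: x = 43·68 + 28 = 2952.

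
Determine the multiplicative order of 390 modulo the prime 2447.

2446

The order of 390 must divide p − 1 = 2446 = 2 · 1223.
Divisors: 1, 2, 1223, 2446.
Check each in increasing order: 390^1 ≡ 390;  390^2 ≡ 386;  390^1223 ≡ 2446;  390^2446 ≡ 1.
Smallest exponent giving 1 is 2446.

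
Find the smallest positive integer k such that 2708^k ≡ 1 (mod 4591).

The order of 2708 must divide p − 1 = 4590 = 2 · 3^3 · 5 · 17.
Divisors: 1, 2, 3, 5, 6, 9, 10, 15, 17, 18, 27, 30, 34, 45, 51, 54, 85, 90, 102, 135, 153, 170, 255, 270, 306, 459, 510, 765, 918, 1530, 2295, 4590.
Check each in increasing order: 2708^1 ≡ 2708;  2708^2 ≡ 1437;  2708^3 ≡ 2819;  2708^5 ≡ 1641;  2708^6 ≡ 4331;  2708^9 ≡ 1620;  2708^10 ≡ 2555;  2708^15 ≡ 1172;  2708^17 ≡ 3858;  2708^18 ≡ 2939;  2708^27 ≡ 313;  2708^30 ≡ 875;  2708^34 ≡ 142;  2708^45 ≡ 1707;  2708^51 ≡ 1507;  2708^54 ≡ 1558;  2708^85 ≡ 2808;  2708^90 ≡ 3155;  2708^102 ≡ 3095;  2708^135 ≡ 342;  2708^153 ≡ 4300;  2708^170 ≡ 2117;  2708^255 ≡ 3782;  2708^270 ≡ 2189;  2708^306 ≡ 2043;  2708^459 ≡ 2317;  2708^510 ≡ 2559;  2708^765 ≡ 310;  2708^918 ≡ 1610;  2708^1530 ≡ 4280;  2708^2295 ≡ 1.
Smallest exponent giving 1 is 2295.

2295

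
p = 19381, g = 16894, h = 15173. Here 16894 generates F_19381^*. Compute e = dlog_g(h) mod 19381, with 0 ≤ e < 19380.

Baby-step giant-step with m = ceil(sqrt(19380)) = 140.
Baby table (16894^j mod 19381 for j=0..139):
  0:1  1:16894  2:2630  3:9968  4:17264  5:12728  6:14018  7:3653
  8:4678  9:13795  10:15586  11:18999  12:365  13:3152  14:10281  15:14073
  16:2535  17:13661  18:19367  19:15437  20:1942  21:15496  22:10257  23:15618
  24:16939  25:7001  26:12032  27:680  28:14368  29:5348  30:14271  31:14015
  32:11114  33:16169  34:3272  35:2556  36:196  37:16454  38:11574  39:15628
  40:11450  41:13920  42:14807  43:18272  44:5981  45:9861  46:12039  47:2652
  48:13397  49:16981  50:18833  51:6206  52:12335  53:2978  54:16637  55:2216
  56:12393  57:13780  58:14129  59:18311  60:5893  61:15526  62:13171  63:16994
  64:5883  65:1634  66:6252  67:14219  68:7672  69:10021  70:1739  71:16451
  72:19035  73:7738  74:927  75:890  76:15385  77:14980  78:14403  79:15208
  80:9416  81:14037  82:14543  83:15886  84:9377  85:14125  86:8878  87:14754
  88:14416  89:2258  90:4844  91:7954  92:6403  93:6921  94:17182  95:3471
  96:11549  97:279  98:3843  99:16673  100:9589  101:10168  102:4389  103:15441
  104:11375  105:6635  106:11367  107:7150  108:9708  109:4930  110:7263  111:11
  112:11405  113:9549  114:12743  115:15475  116:4341  117:18531  118:1421  119:12696
  120:16078  121:16398  122:15179  123:4015  124:15291  125:16186  126:19136  127:8504
  128:14604  129:19227  130:14759  131:1981  132:15408  133:15922  134:16750  135:11900
  136:18868  137:16066  138:7480  139:3000
Giant step factor: 16894^(-140) ≡ 7328 (mod 19381).
Scan 15173·7328^i mod 19381 for i = 0, 1, …:
  i=0: 15173   i=1: 18328   i=2: 16635   i=3: 14171
  i=4: 1690   i=5: 19242   i=6: 8601   i=7: 1116
  i=8: 18647   i=9: 9166     …   i=128: 10753
  i=129: 14219
Match at i=129, j=67: e = 129·140 + 67 = 18127.

18127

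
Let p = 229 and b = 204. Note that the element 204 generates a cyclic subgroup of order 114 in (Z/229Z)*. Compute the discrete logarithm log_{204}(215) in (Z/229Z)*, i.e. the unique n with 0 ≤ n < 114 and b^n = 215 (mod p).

Baby-step giant-step with m = ceil(sqrt(114)) = 11.
Baby table (204^j mod 229 for j=0..10):
  0:1  1:204  2:167  3:176  4:180  5:80  6:61  7:78
  8:111  9:202  10:217
Giant step factor: 204^(-11) ≡ 100 (mod 229).
Scan 215·100^i mod 229 for i = 0, 1, …:
  i=0: 215   i=1: 203   i=2: 148   i=3: 144
  i=4: 202
Match at i=4, j=9: n = 4·11 + 9 = 53.

53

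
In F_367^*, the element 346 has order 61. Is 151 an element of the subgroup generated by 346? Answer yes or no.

yes

151 ∈ ⟨346⟩ iff 151^61 ≡ 1 (mod 367), since |⟨346⟩| = 61.
151^61 mod 367 = 1.
Since 1 = 1, 151 lies in the subgroup.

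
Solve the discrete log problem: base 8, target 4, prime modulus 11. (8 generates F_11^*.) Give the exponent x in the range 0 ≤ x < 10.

4

Successive powers of 8 modulo 11:
  8^0=1  8^1=8  8^2=9  8^3=6  8^4=4
So 8^4 ≡ 4 (mod 11), giving x = 4.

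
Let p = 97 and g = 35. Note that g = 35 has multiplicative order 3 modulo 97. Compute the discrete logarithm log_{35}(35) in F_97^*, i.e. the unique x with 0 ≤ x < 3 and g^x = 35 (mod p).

1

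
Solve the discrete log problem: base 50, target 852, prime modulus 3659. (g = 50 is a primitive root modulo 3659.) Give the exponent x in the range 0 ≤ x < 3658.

797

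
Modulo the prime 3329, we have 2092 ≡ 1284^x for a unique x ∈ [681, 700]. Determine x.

688

Compute 1284^681 mod 3329 = 3183, then multiply by 1284 repeatedly:
  1284^681=3183  1284^682=2289  1284^683=2898  1284^684=2539  1284^685=985
  1284^686=3049  1284^687=12  1284^688=2092
Found 2092 at exponent 688.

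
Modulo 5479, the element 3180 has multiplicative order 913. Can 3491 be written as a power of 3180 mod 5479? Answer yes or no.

no

3491 ∈ ⟨3180⟩ iff 3491^913 ≡ 1 (mod 5479), since |⟨3180⟩| = 913.
3491^913 mod 5479 = 2702.
Since 2702 ≠ 1, 3491 does not lie in the subgroup.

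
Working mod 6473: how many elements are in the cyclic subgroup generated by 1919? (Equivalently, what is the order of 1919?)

The order of 1919 must divide p − 1 = 6472 = 2^3 · 809.
Divisors: 1, 2, 4, 8, 809, 1618, 3236, 6472.
Check each in increasing order: 1919^1 ≡ 1919;  1919^2 ≡ 5897;  1919^4 ≡ 1653;  1919^8 ≡ 803;  1919^809 ≡ 6382;  1919^1618 ≡ 1808;  1919^3236 ≡ 6472;  1919^6472 ≡ 1.
Smallest exponent giving 1 is 6472.

6472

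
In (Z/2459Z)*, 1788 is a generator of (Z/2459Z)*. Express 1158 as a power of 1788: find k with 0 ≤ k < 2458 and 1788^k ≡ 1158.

761

Baby-step giant-step with m = ceil(sqrt(2458)) = 50.
Baby table (1788^j mod 2459 for j=0..49):
  0:1  1:1788  2:244  3:1029  4:520  5:258  6:1471  7:1477
  8:2369  9:1374  10:171  11:832  12:2380  13:1370  14:396  15:2315
  16:723  17:1749  18:1823  19:1349  20:2192  21:2109  22:1245  23:665
  24:1323  25:2425  26:683  27:1540  28:1899  29:1992  30:1064  31:1625
  32:1421  33:601  34:5  35:1563  36:1220  37:227  38:141  39:1290
  40:2437  41:8  42:2009  43:1952  44:855  45:1701  46:2064  47:1932
  48:1980  49:1739
Giant step factor: 1788^(-50) ≡ 368 (mod 2459).
Scan 1158·368^i mod 2459 for i = 0, 1, …:
  i=0: 1158   i=1: 737   i=2: 726   i=3: 1596
  i=4: 2086   i=5: 440   i=6: 2085   i=7: 72
  i=8: 1906   i=9: 593     …   i=14: 323
  i=15: 832
Match at i=15, j=11: k = 15·50 + 11 = 761.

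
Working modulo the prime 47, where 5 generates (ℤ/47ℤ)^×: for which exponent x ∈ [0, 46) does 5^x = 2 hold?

18

Baby-step giant-step with m = ceil(sqrt(46)) = 7.
Baby table (5^j mod 47 for j=0..6):
  0:1  1:5  2:25  3:31  4:14  5:23  6:21
Giant step factor: 5^(-7) ≡ 30 (mod 47).
Scan 2·30^i mod 47 for i = 0, 1, …:
  i=0: 2   i=1: 13   i=2: 14
Match at i=2, j=4: x = 2·7 + 4 = 18.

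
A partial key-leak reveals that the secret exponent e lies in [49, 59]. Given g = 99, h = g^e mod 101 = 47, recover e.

58

Compute 99^49 mod 101 = 51, then multiply by 99 repeatedly:
  99^49=51  99^50=100  99^51=2  99^52=97  99^53=8
  99^54=85  99^55=32  99^56=37  99^57=27  99^58=47
Found 47 at exponent 58.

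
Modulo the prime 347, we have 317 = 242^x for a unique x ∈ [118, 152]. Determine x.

123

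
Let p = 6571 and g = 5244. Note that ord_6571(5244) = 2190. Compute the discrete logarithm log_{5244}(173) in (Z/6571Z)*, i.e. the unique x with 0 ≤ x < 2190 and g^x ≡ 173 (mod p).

Baby-step giant-step with m = ceil(sqrt(2190)) = 47.
Baby table (5244^j mod 6571 for j=0..46):
  0:1  1:5244  2:6472  3:6524  4:3230  5:4653  6:2209  7:5894
  8:4723  9:1313  10:5535  11:1433  12:3999  13:2695  14:4930  15:2606
  16:4755  17:4846  18:2367  19:6500  20:2223  21:458  22:3337  23:655
  24:4758  25:865  26:2070  27:6359  28:5342  29:1275  30:3393  31:5195
  32:5785  33:4804  34:5533  35:4087  36:4197  37:2789  38:5041  39:6442
  40:337  41:6200  42:6063  43:3874  44:4295  45:4163  46:1910
Giant step factor: 5244^(-47) ≡ 6503 (mod 6571).
Scan 173·6503^i mod 6571 for i = 0, 1, …:
  i=0: 173   i=1: 1378   i=2: 4861   i=3: 4573
  i=4: 4444   i=5: 74   i=6: 1539   i=7: 484
  i=8: 6514   i=9: 3876     …   i=31: 5028
  i=32: 6359
Match at i=32, j=27: x = 32·47 + 27 = 1531.

1531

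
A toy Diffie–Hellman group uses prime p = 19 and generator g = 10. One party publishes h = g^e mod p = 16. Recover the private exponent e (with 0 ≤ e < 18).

Successive powers of 10 modulo 19:
  10^0=1  10^1=10  10^2=5  10^3=12  10^4=6  10^5=3
  10^6=11  10^7=15  10^8=17  10^9=18  10^10=9  10^11=14
  10^12=7  10^13=13  10^14=16
So 10^14 ≡ 16 (mod 19), giving e = 14.

14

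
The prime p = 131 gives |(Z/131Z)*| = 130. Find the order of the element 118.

130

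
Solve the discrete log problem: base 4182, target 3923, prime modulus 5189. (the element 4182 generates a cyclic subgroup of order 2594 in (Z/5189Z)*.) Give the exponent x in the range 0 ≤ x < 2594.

Baby-step giant-step with m = ceil(sqrt(2594)) = 51.
Baby table (4182^j mod 5189 for j=0..50):
  0:1  1:4182  2:2194  3:1156  4:3433  5:4032  6:2763  7:4152
  8:1270  9:2793  10:5076  11:4822  12:1150  13:4286  14:1246  15:1016
  16:4310  17:3023  18:1782  19:920  20:2391  21:5148  22:4964  23:3448
  24:4494  25:4539  26:736  27:875  28:1005  29:5009  30:4834  31:4633
  32:4669  33:4740  34:700  35:804  36:5045  37:4905  38:593  39:4773
  40:3792  41:560  42:1681  43:4036  44:3924  45:2550  46:705  47:958
  48:448  49:307  50:2191
Giant step factor: 4182^(-51) ≡ 2856 (mod 5189).
Scan 3923·2856^i mod 5189 for i = 0, 1, …:
  i=0: 3923   i=1: 1037   i=2: 3942   i=3: 3411
  i=4: 2063   i=5: 2413   i=6: 536   i=7: 61
  i=8: 2979   i=9: 3253     …   i=25: 545
  i=26: 5009
Match at i=26, j=29: x = 26·51 + 29 = 1355.

1355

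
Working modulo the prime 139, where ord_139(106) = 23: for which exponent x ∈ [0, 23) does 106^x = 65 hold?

Successive powers of 106 modulo 139:
  106^0=1  106^1=106  106^2=116  106^3=64  106^4=112  106^5=57
  106^6=65
So 106^6 ≡ 65 (mod 139), giving x = 6.

6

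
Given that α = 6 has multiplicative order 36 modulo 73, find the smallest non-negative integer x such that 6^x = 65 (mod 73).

30

Successive powers of 6 modulo 73:
  6^0=1  6^1=6  6^2=36  6^3=70  6^4=55  6^5=38
  6^6=9  6^7=54  6^8=32  6^9=46  6^10=57  6^11=50
  6^12=8  6^13=48  6^14=69  6^15=49  6^16=2  6^17=12
  6^18=72  6^19=67  6^20=37  6^21=3  6^22=18  6^23=35
  6^24=64  6^25=19  6^26=41  6^27=27  6^28=16  6^29=23
  6^30=65
So 6^30 ≡ 65 (mod 73), giving x = 30.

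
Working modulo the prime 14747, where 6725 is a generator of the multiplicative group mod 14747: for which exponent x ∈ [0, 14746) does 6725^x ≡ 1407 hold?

7460

Baby-step giant-step with m = ceil(sqrt(14746)) = 122.
Baby table (6725^j mod 14747 for j=0..121):
  0:1  1:6725  2:11323  3:8414  4:14658  5:6102  6:9796  7:3251
  8:7921  9:2561  10:12976  11:5601  12:2887  13:8023  14:10149  15:2909
  16:8503  17:8556  18:11053  19:6545  20:10077  21:5360  22:4332  23:7375
  24:2714  25:9611  26:12621  27:7240  28:9153  29:14694  30:12250  31:4508
  32:11215  33:4717  34:1028  35:11704  36:4661  37:7850  38:11737  39:5381
  40:12834  41:9206  42:2444  43:7742  44:8040  45:6498  46:3689  47:4071
  48:7043  49:11558  50:10860  51:6356  52:7294  53:3628  54:6762  55:9449
  56:14449  57:1542  58:2809  59:14365  60:11775  61:10232  62:698  63:4504
  64:13809  65:3666  66:11613  67:12060  68:9747  69:12907  70:13480  71:3191
  72:2590  73:1543  74:9534  75:10941  76:5442  77:10143  78:6800  79:14300
  80:2313  81:11587  82:14174  83:10289  84:601  85:1047  86:6756  87:13340
  88:5499  89:10046  90:3343  91:7247  92:11987  93:5473  94:12160  95:3885
  96:9688  97:14301  98:9038  99:8163  100:7841  101:10200  102:6703  103:10843
  104:10007  105:6514  106:8060  107:8275  108:8944  109:10134  110:5263  111:875
  112:322  113:12388  114:3497  115:10607  116:836  117:3493  118:13201  119:14532
  120:14078  121:13557
Giant step factor: 6725^(-122) ≡ 8474 (mod 14747).
Scan 1407·8474^i mod 14747 for i = 0, 1, …:
  i=0: 1407   i=1: 7342   i=2: 13262   i=3: 10048
  i=4: 12321   i=5: 14141   i=6: 11459   i=7: 9318
  i=8: 5294   i=9: 982     …   i=60: 12613
  i=61: 11053
Match at i=61, j=18: x = 61·122 + 18 = 7460.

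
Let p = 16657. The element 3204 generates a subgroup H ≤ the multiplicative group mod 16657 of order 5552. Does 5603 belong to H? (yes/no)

no

5603 ∈ ⟨3204⟩ iff 5603^5552 ≡ 1 (mod 16657), since |⟨3204⟩| = 5552.
5603^5552 mod 16657 = 6707.
Since 6707 ≠ 1, 5603 does not lie in the subgroup.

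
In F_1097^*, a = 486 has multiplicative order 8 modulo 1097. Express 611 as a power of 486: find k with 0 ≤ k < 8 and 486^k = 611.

Successive powers of 486 modulo 1097:
  486^0=1  486^1=486  486^2=341  486^3=79  486^4=1096  486^5=611
So 486^5 ≡ 611 (mod 1097), giving k = 5.

5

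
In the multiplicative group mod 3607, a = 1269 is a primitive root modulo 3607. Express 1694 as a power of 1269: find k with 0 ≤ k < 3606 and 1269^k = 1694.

Baby-step giant-step with m = ceil(sqrt(3606)) = 61.
Baby table (1269^j mod 3607 for j=0..60):
  0:1  1:1269  2:1639  3:2259  4:2713  5:1719  6:2783  7:374
  8:2089  9:3403  10:828  11:1095  12:860  13:2026  14:2810  15:2174
  16:3058  17:3077  18:1939  19:617  20:254  21:1303  22:1501  23:273
  24:165  25:179  26:3517  27:1214  28:377  29:2289  30:1106  31:391
  32:2020  33:2410  34:3161  35:325  36:1227  37:2446  38:1954  39:1617
  40:3197  41:2725  42:2519  43:809  44:2233  45:2182  46:2389  47:1761
  48:1976  49:679  50:3185  51:1925  52:886  53:2557  54:2140  55:3196
  56:1456  57:880  58:2157  59:3127  60:463
Giant step factor: 1269^(-61) ≡ 2188 (mod 3607).
Scan 1694·2188^i mod 3607 for i = 0, 1, …:
  i=0: 1694   i=1: 2083   i=2: 1963   i=3: 2714
  i=4: 1110   i=5: 1169   i=6: 409   i=7: 356
  i=8: 3423   i=9: 1392     …   i=42: 306
  i=43: 2233
Match at i=43, j=44: k = 43·61 + 44 = 2667.

2667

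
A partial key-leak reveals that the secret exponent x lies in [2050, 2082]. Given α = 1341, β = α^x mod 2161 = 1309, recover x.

Compute 1341^2050 mod 2161 = 1576, then multiply by 1341 repeatedly:
  1341^2050=1576  1341^2051=2119  1341^2052=2025  1341^2053=1309
Found 1309 at exponent 2053.

2053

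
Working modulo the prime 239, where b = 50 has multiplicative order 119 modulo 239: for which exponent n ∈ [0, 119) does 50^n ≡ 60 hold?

Baby-step giant-step with m = ceil(sqrt(119)) = 11.
Baby table (50^j mod 239 for j=0..10):
  0:1  1:50  2:110  3:3  4:150  5:91  6:9  7:211
  8:34  9:27  10:155
Giant step factor: 50^(-11) ≡ 157 (mod 239).
Scan 60·157^i mod 239 for i = 0, 1, …:
  i=0: 60   i=1: 99   i=2: 8   i=3: 61
  i=4: 17   i=5: 40   i=6: 66   i=7: 85
  i=8: 200   i=9: 91
Match at i=9, j=5: n = 9·11 + 5 = 104.

104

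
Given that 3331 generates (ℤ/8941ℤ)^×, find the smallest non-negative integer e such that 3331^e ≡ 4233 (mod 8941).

5503

Baby-step giant-step with m = ceil(sqrt(8940)) = 95.
Baby table (3331^j mod 8941 for j=0..94):
  0:1  1:3331  2:8721  3:342  4:3695  5:5229  6:731  7:3009
  8:118  9:8595  10:863  11:4592  12:6842  13:93  14:5789  15:6363
  16:4983  17:3877  18:3483  19:5396  20:2666  21:2033  22:3586  23:8731
  24:6829  25:1495  26:8649  27:1917  28:1653  29:7428  30:2921  31:2043
  32:1132  33:6531  34:1308  35:2681  36:7293  37:286  38:4920  39:8608
  40:8402  41:1732  42:2347  43:3423  44:2238  45:6925  46:8336  47:5411
  48:7926  49:7674  50:8716  51:1569  52:4795  53:3519  54:138  55:3687
  56:5404  57:2491  58:273  59:6322  60:2527  61:3956  62:7343  63:5898
  64:2861  65:7826  66:5391  67:3893  68:3133  69:1876  70:8138  71:7507
  72:6781  73:2545  74:1327  75:3383  76:3113  77:6784  78:3597  79:667
  80:4409  81:5257  82:4589  83:5790  84:753  85:4763  86:4219  87:7178
  88:1684  89:3397  90:5042  91:3704  92:8385  93:7692  94:6087
Giant step factor: 3331^(-95) ≡ 531 (mod 8941).
Scan 4233·531^i mod 8941 for i = 0, 1, …:
  i=0: 4233   i=1: 3532   i=2: 6823   i=3: 1908
  i=4: 2815   i=5: 1618   i=6: 822   i=7: 7314
  i=8: 3340   i=9: 3222     …   i=56: 5947
  i=57: 1684
Match at i=57, j=88: e = 57·95 + 88 = 5503.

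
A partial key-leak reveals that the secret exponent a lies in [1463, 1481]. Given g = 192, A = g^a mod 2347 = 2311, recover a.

Compute 192^1463 mod 2347 = 2311, then multiply by 192 repeatedly:
  192^1463=2311
Found 2311 at exponent 1463.

1463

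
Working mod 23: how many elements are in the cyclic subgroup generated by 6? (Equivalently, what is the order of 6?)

The order of 6 must divide p − 1 = 22 = 2 · 11.
Divisors: 1, 2, 11, 22.
Check each in increasing order: 6^1 ≡ 6;  6^2 ≡ 13;  6^11 ≡ 1.
Smallest exponent giving 1 is 11.

11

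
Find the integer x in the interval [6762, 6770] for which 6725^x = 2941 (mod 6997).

Compute 6725^6762 mod 6997 = 1840, then multiply by 6725 repeatedly:
  6725^6762=1840  6725^6763=3304  6725^6764=3925  6725^6765=2941
Found 2941 at exponent 6765.

6765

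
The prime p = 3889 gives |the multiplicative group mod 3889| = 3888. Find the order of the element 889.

648

The order of 889 must divide p − 1 = 3888 = 2^4 · 3^5.
Divisors: 1, 2, 3, 4, 6, 8, 9, 12, 16, 18, 24, 27, 36, 48, 54, 72, 81, 108, 144, 162, 216, 243, 324, 432, 486, 648, 972, 1296, 1944, 3888.
Check each in increasing order: 889^1 ≡ 889;  889^2 ≡ 854;  889^3 ≡ 851;  889^4 ≡ 2073;  889^6 ≡ 847;  889^8 ≡ 3873;  889^9 ≡ 1332;  889^12 ≡ 1833;  889^16 ≡ 256;  889^18 ≡ 840;  889^24 ≡ 3682;  889^27 ≡ 2737;  889^36 ≡ 1691;  889^48 ≡ 70;  889^54 ≡ 955;  889^72 ≡ 1066;  889^81 ≡ 427;  889^108 ≡ 1999;  889^144 ≡ 768;  889^162 ≡ 3435;  889^216 ≡ 1998;  889^243 ≡ 592;  889^324 ≡ 3888;  889^432 ≡ 1890;  889^486 ≡ 454;  889^648 ≡ 1.
Smallest exponent giving 1 is 648.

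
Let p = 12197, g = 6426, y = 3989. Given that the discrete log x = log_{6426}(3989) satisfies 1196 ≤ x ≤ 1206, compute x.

Compute 6426^1196 mod 12197 = 3556, then multiply by 6426 repeatedly:
  6426^1196=3556  6426^1197=5875  6426^1198=3035  6426^1199=12104  6426^1200=35
  6426^1201=5364  6426^1202=342  6426^1203=2232  6426^1204=11357  6426^1205=5431
  6426^1206=3989
Found 3989 at exponent 1206.

1206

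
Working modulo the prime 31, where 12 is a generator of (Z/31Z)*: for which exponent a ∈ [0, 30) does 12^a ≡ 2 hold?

Successive powers of 12 modulo 31:
  12^0=1  12^1=12  12^2=20  12^3=23  12^4=28  12^5=26
  12^6=2
So 12^6 ≡ 2 (mod 31), giving a = 6.

6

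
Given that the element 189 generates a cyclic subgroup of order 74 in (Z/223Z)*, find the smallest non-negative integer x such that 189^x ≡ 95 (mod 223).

Baby-step giant-step with m = ceil(sqrt(74)) = 9.
Baby table (189^j mod 223 for j=0..8):
  0:1  1:189  2:41  3:167  4:120  5:157  6:14  7:193
  8:128
Giant step factor: 189^(-9) ≡ 159 (mod 223).
Scan 95·159^i mod 223 for i = 0, 1, …:
  i=0: 95   i=1: 164   i=2: 208   i=3: 68
  i=4: 108   i=5: 1
Match at i=5, j=0: x = 5·9 + 0 = 45.

45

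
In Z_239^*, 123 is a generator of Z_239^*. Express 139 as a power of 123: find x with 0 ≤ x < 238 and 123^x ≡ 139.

Baby-step giant-step with m = ceil(sqrt(238)) = 16.
Baby table (123^j mod 239 for j=0..15):
  0:1  1:123  2:72  3:13  4:165  5:219  6:169  7:233
  8:218  9:46  10:161  11:205  12:120  13:181  14:36  15:126
Giant step factor: 123^(-16) ≡ 155 (mod 239).
Scan 139·155^i mod 239 for i = 0, 1, …:
  i=0: 139   i=1: 35   i=2: 167   i=3: 73
  i=4: 82   i=5: 43   i=6: 212   i=7: 117
  i=8: 210   i=9: 46
Match at i=9, j=9: x = 9·16 + 9 = 153.

153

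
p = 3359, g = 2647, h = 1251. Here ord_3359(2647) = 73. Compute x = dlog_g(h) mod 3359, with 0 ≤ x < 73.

56

Baby-step giant-step with m = ceil(sqrt(73)) = 9.
Baby table (2647^j mod 3359 for j=0..8):
  0:1  1:2647  2:3094  3:576  4:3045  5:1874  6:2594  7:522
  8:1185
Giant step factor: 2647^(-9) ≡ 1116 (mod 3359).
Scan 1251·1116^i mod 3359 for i = 0, 1, …:
  i=0: 1251   i=1: 2131   i=2: 24   i=3: 3271
  i=4: 2562   i=5: 683   i=6: 3094
Match at i=6, j=2: x = 6·9 + 2 = 56.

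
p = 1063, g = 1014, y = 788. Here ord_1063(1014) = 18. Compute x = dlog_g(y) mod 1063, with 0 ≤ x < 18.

Successive powers of 1014 modulo 1063:
  1014^0=1  1014^1=1014  1014^2=275  1014^3=344  1014^4=152  1014^5=1056
  1014^6=343  1014^7=201  1014^8=781  1014^9=1062  1014^10=49  1014^11=788
So 1014^11 ≡ 788 (mod 1063), giving x = 11.

11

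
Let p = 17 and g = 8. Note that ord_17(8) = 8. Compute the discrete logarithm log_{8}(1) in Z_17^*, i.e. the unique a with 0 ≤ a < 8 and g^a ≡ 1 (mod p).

Successive powers of 8 modulo 17:
  8^0=1
So 8^0 ≡ 1 (mod 17), giving a = 0.

0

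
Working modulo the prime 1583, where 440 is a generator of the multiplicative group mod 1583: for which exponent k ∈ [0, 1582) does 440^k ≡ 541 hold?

Baby-step giant-step with m = ceil(sqrt(1582)) = 40.
Baby table (440^j mod 1583 for j=0..39):
  0:1  1:440  2:474  3:1187  4:1473  5:673  6:99  7:819
  8:1019  9:371  10:191  11:141  12:303  13:348  14:1152  15:320
  16:1496  17:1295  18:1503  19:1209  20:72  21:20  22:885  23:1565
  24:1578  25:966  26:796  27:397  28:550  29:1384  30:1088  31:654
  32:1237  33:1311  34:628  35:878  36:68  37:1426  38:572  39:1566
Giant step factor: 440^(-40) ≡ 484 (mod 1583).
Scan 541·484^i mod 1583 for i = 0, 1, …:
  i=0: 541   i=1: 649   i=2: 682   i=3: 824
  i=4: 1483   i=5: 673
Match at i=5, j=5: k = 5·40 + 5 = 205.

205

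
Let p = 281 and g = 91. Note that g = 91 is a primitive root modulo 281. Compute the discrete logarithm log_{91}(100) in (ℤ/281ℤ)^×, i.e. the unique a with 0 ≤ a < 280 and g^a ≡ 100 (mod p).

Baby-step giant-step with m = ceil(sqrt(280)) = 17.
Baby table (91^j mod 281 for j=0..16):
  0:1  1:91  2:132  3:210  4:2  5:182  6:264  7:139
  8:4  9:83  10:247  11:278  12:8  13:166  14:213  15:275
  16:16
Giant step factor: 91^(-17) ≡ 270 (mod 281).
Scan 100·270^i mod 281 for i = 0, 1, …:
  i=0: 100   i=1: 24   i=2: 17   i=3: 94
  i=4: 90   i=5: 134   i=6: 212   i=7: 197
  i=8: 81   i=9: 233   i=10: 247
Match at i=10, j=10: a = 10·17 + 10 = 180.

180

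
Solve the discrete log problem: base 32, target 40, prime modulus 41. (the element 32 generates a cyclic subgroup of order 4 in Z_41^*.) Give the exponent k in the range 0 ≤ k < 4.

2

Successive powers of 32 modulo 41:
  32^0=1  32^1=32  32^2=40
So 32^2 ≡ 40 (mod 41), giving k = 2.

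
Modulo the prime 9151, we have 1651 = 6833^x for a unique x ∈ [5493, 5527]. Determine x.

Compute 6833^5493 mod 9151 = 6135, then multiply by 6833 repeatedly:
  6833^5493=6135  6833^5494=8875  6833^5495=8349  6833^5496=1383  6833^5497=6207
  6833^5498=6697  6833^5499=5601  6833^5500=2151  6833^5501=1277  6833^5502=4838
  6833^5503=4642  6833^5504=1420  6833^5505=2800  6833^5506=6810  6833^5507=9046
  6833^5508=5464  6833^5509=8583  6833^5510=8031  6833^5511=6427  6833^5512=42
  6833^5513=3305  6833^5514=7548  6833^5515=448  6833^5516=4750  6833^5517=7304
  6833^5518=7829  6833^5519=7962  6833^5520=1651
Found 1651 at exponent 5520.

5520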